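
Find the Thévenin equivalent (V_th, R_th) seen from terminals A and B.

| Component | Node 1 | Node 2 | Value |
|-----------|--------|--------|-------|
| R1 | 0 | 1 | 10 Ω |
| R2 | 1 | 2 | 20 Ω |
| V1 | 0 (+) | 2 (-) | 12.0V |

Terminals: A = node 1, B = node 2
Step 1 — V_th is the open-circuit voltage V_A - V_B (nothing connected across the terminals).
Nodal analysis, taking node 2 as the 0 V reference.
Source V1 fixes V_0 = 12 V.
KCL at each unknown node (sum of currents leaving = 0; resistances in Ω):
  Node 1: (V_1 - 12)/10 + (V_1 - 0)/20 = 0
Collecting terms: 0.15 × V_1 = 1.2  =>  V_1 = 8 V
V_th = V_1 - V_2 = 8 - 0 = 8 V
Step 2 — R_th: zero the source — replace V1 by a short circuit (node 2 merges into node 0) — and find the resistance seen between A (node 1) and B (node 0).
Reduce the network between node 1 (A) and node 0 (B) by series/parallel combination:
  Rp1 = R1 ‖ R2 (parallel, both between nodes 0 and 1) = 1/(1/10 + 1/20) = 6.667 Ω
R_th = 6.667 Ω

Final answer: V_th = 8 V, R_th = 6.667 Ω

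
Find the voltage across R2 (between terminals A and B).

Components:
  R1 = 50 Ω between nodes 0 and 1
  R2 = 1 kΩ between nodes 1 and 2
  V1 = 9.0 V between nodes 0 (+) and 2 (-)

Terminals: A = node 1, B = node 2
R1 and R2 are in series across V1 (node 0 → node 1 → node 2), and the output A–B is taken across R2, so this is a voltage divider.
Series current: I = V1/(R1 + R2) = 9/(50 + 1000) = 9/1050 = 0.008571 A
V_R2 = I × R2 = V1 × R2/(R1 + R2) = 9 × 1000/1050 = 8.571 V

Final answer: 8.571 V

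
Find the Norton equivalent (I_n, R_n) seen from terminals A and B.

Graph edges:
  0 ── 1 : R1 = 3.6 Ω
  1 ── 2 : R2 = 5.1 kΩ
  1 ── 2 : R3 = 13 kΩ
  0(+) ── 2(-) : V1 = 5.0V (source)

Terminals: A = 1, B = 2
Find the Thévenin equivalent first; then I_n = V_th/R_th and R_n = R_th.
Step 1 — V_th is the open-circuit voltage V_A - V_B (nothing connected across the terminals).
Nodal analysis, taking node 2 as the 0 V reference.
Source V1 fixes V_0 = 5 V.
KCL at each unknown node (sum of currents leaving = 0; resistances in Ω):
  Node 1: (V_1 - 5)/3.6 + (V_1 - 0)/5100 + (V_1 - 0)/13000 = 0
Collecting terms: 0.2781 × V_1 = 1.389  =>  V_1 = 4.995 V
V_th = V_1 - V_2 = 4.995 - 0 = 4.995 V
Step 2 — R_th: zero the source — replace V1 by a short circuit (node 2 merges into node 0) — and find the resistance seen between A (node 1) and B (node 0).
Reduce the network between node 1 (A) and node 0 (B) by series/parallel combination:
  Rp1 = R1 ‖ R2 ‖ R3 (parallel, all between nodes 0 and 1) = 1/(1/3.6 + 1/5100 + 1/13000) = 3.596 Ω
R_th = 3.596 Ω
I_n = V_th/R_th = 4.995/3.596 = 1.389 A, and R_n = R_th = 3.596 Ω

Final answer: I_n = 1.389 A, R_n = 3.596 Ω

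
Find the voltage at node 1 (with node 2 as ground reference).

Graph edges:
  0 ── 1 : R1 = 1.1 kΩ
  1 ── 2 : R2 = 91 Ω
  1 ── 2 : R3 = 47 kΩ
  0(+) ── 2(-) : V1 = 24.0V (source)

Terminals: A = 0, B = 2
Nodal analysis, taking node 2 as the 0 V reference.
Source V1 fixes V_0 = 24 V.
KCL at each unknown node (sum of currents leaving = 0; resistances in Ω):
  Node 1: (V_1 - 24)/1100 + (V_1 - 0)/91 + (V_1 - 0)/47000 = 0
Collecting terms: 0.01192 × V_1 = 0.02182  =>  V_1 = 1.83 V
The requested potential is V_1 = 1.83 V.

Final answer: V_1 = 1.83 V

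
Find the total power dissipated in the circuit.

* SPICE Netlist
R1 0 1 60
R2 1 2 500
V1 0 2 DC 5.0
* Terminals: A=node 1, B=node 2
Nodal analysis, taking node 2 as the 0 V reference.
Source V1 fixes V_0 = 5 V.
KCL at each unknown node (sum of currents leaving = 0; resistances in Ω):
  Node 1: (V_1 - 5)/60 + (V_1 - 0)/500 = 0
Collecting terms: 0.01867 × V_1 = 0.08333  =>  V_1 = 4.464 V
Power in each resistor, P = (ΔV)²/R:
  P_R1 = (5 - 4.464)²/60 = 0.004783 W
  P_R2 = (4.464 - 0)²/500 = 0.03986 W
P_total = P_R1 + P_R2 = 0.04464 W

Final answer: 0.04464 W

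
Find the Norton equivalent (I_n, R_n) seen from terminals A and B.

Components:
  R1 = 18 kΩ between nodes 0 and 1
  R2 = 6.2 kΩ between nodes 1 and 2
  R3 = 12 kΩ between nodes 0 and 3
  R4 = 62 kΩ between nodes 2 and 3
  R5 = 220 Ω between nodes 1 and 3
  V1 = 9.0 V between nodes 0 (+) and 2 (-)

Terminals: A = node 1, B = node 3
Find the Thévenin equivalent first; then I_n = V_th/R_th and R_n = R_th.
Step 1 — V_th is the open-circuit voltage V_A - V_B (nothing connected across the terminals).
Nodal analysis, taking node 2 as the 0 V reference.
Source V1 fixes V_0 = 9 V.
KCL at each unknown node (sum of currents leaving = 0; resistances in Ω):
  Node 1: (V_1 - 9)/18000 + (V_1 - 0)/6200 + (V_1 - V_3)/220 = 0
  Node 3: (V_3 - 9)/12000 + (V_3 - 0)/62000 + (V_3 - V_1)/220 = 0
Collecting terms (coefficients in siemens):
  0.004762·V_1 - 0.004545·V_3 = 0.0005
  0.004645·V_3 - 0.004545·V_1 = 0.00075
Determinant D = (0.004762)(0.004645) - (-0.004545)(-0.004545) = 0.000001459
V_1 = [(0.0005)(0.004645) - (-0.004545)(0.00075)]/D = 3.928 V
V_3 = [(0.004762)(0.00075) - (0.0005)(-0.004545)]/D = 4.005 V
V_th = V_1 - V_3 = 3.928 - 4.005 = -0.07737 V
Step 2 — R_th: zero the source — replace V1 by a short circuit (node 2 merges into node 0) — and find the resistance seen between A (node 1) and B (node 3).
Reduce the network between node 1 (A) and node 3 (B) by series/parallel combination:
  Rp1 = R1 ‖ R2 (parallel, both between nodes 0 and 1) = 1/(1/18000 + 1/6200) = 4612 Ω
  Rp2 = R3 ‖ R4 (parallel, both between nodes 0 and 3) = 1/(1/12000 + 1/62000) = 10050 Ω
  Rs1 = Rp1 + Rp2 (series, joined only at node 0) = 4612 + 10050 = 14670 Ω
  Rp3 = R5 ‖ Rs1 (parallel, both between nodes 1 and 3) = 1/(1/220 + 1/14670) = 216.7 Ω
R_th = 216.7 Ω
I_n = V_th/R_th = -0.07737/216.7 = -0.0003569 A, and R_n = R_th = 216.7 Ω

Final answer: I_n = -0.0003569 A, R_n = 216.7 Ω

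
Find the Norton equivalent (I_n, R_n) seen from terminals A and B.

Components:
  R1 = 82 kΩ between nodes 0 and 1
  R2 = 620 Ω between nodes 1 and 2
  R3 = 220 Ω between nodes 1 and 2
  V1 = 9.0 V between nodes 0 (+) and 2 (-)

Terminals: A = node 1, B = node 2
Find the Thévenin equivalent first; then I_n = V_th/R_th and R_n = R_th.
Step 1 — V_th is the open-circuit voltage V_A - V_B (nothing connected across the terminals).
Nodal analysis, taking node 2 as the 0 V reference.
Source V1 fixes V_0 = 9 V.
KCL at each unknown node (sum of currents leaving = 0; resistances in Ω):
  Node 1: (V_1 - 9)/82000 + (V_1 - 0)/620 + (V_1 - 0)/220 = 0
Collecting terms: 0.006171 × V_1 = 0.0001098  =>  V_1 = 0.01779 V
V_th = V_1 - V_2 = 0.01779 - 0 = 0.01779 V
Step 2 — R_th: zero the source — replace V1 by a short circuit (node 2 merges into node 0) — and find the resistance seen between A (node 1) and B (node 0).
Reduce the network between node 1 (A) and node 0 (B) by series/parallel combination:
  Rp1 = R1 ‖ R2 ‖ R3 (parallel, all between nodes 0 and 1) = 1/(1/82000 + 1/620 + 1/220) = 162.1 Ω
R_th = 162.1 Ω
I_n = V_th/R_th = 0.01779/162.1 = 0.0001098 A, and R_n = R_th = 162.1 Ω

Final answer: I_n = 0.0001098 A, R_n = 162.1 Ω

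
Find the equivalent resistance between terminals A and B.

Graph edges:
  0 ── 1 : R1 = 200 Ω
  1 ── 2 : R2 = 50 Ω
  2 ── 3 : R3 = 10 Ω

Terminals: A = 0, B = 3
Reduce the network between node 0 (A) and node 3 (B) by series/parallel combination:
  Rs1 = R1 + R2 (series, joined only at node 1) = 200 + 50 = 250 Ω
  Rs2 = R3 + Rs1 (series, joined only at node 2) = 10 + 250 = 260 Ω
R_eq = 260 Ω

Final answer: 260 Ω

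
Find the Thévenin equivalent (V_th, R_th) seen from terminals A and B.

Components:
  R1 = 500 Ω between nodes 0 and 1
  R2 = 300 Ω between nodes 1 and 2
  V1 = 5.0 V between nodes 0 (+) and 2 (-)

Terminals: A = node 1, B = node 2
Step 1 — V_th is the open-circuit voltage V_A - V_B (nothing connected across the terminals).
Nodal analysis, taking node 2 as the 0 V reference.
Source V1 fixes V_0 = 5 V.
KCL at each unknown node (sum of currents leaving = 0; resistances in Ω):
  Node 1: (V_1 - 5)/500 + (V_1 - 0)/300 = 0
Collecting terms: 0.005333 × V_1 = 0.01  =>  V_1 = 1.875 V
V_th = V_1 - V_2 = 1.875 - 0 = 1.875 V
Step 2 — R_th: zero the source — replace V1 by a short circuit (node 2 merges into node 0) — and find the resistance seen between A (node 1) and B (node 0).
Reduce the network between node 1 (A) and node 0 (B) by series/parallel combination:
  Rp1 = R1 ‖ R2 (parallel, both between nodes 0 and 1) = 1/(1/500 + 1/300) = 187.5 Ω
R_th = 187.5 Ω

Final answer: V_th = 1.875 V, R_th = 187.5 Ω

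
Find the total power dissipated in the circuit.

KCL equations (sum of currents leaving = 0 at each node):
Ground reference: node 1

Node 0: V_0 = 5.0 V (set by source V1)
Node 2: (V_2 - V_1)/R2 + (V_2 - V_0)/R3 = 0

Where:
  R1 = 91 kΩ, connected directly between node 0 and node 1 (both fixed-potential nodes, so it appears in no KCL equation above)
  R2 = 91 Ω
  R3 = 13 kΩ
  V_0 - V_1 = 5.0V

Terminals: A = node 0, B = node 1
Nodal analysis, taking node 1 as the 0 V reference.
Source V1 fixes V_0 = 5 V.
KCL at each unknown node (sum of currents leaving = 0; resistances in Ω):
  Node 2: (V_2 - 0)/91 + (V_2 - 5)/13000 = 0
Collecting terms: 0.01107 × V_2 = 0.0003846  =>  V_2 = 0.03476 V
Power in each resistor, P = (ΔV)²/R:
  P_R1 = (5 - 0)²/91000 = 0.0002747 W
  P_R2 = (0 - 0.03476)²/91 = 0.00001328 W
  P_R3 = (5 - 0.03476)²/13000 = 0.001896 W
P_total = P_R1 + P_R2 + P_R3 = 0.002184 W

Final answer: 0.002184 W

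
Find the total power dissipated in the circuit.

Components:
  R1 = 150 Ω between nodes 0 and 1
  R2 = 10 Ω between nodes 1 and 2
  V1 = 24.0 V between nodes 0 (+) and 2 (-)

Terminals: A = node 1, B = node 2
Nodal analysis, taking node 2 as the 0 V reference.
Source V1 fixes V_0 = 24 V.
KCL at each unknown node (sum of currents leaving = 0; resistances in Ω):
  Node 1: (V_1 - 24)/150 + (V_1 - 0)/10 = 0
Collecting terms: 0.1067 × V_1 = 0.16  =>  V_1 = 1.5 V
Power in each resistor, P = (ΔV)²/R:
  P_R1 = (24 - 1.5)²/150 = 3.375 W
  P_R2 = (1.5 - 0)²/10 = 0.225 W
P_total = P_R1 + P_R2 = 3.6 W

Final answer: 3.6 W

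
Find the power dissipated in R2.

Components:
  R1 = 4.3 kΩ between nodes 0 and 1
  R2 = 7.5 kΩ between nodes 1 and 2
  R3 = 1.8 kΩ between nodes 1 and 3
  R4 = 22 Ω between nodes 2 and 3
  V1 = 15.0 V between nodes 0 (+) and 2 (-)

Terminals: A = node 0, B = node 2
Nodal analysis, taking node 2 as the 0 V reference.
Source V1 fixes V_0 = 15 V.
KCL at each unknown node (sum of currents leaving = 0; resistances in Ω):
  Node 1: (V_1 - 15)/4300 + (V_1 - 0)/7500 + (V_1 - V_3)/1800 = 0
  Node 3: (V_3 - V_1)/1800 + (V_3 - 0)/22 = 0
Collecting terms (coefficients in siemens):
  0.0009214·V_1 - 0.0005556·V_3 = 0.003488
  0.04601·V_3 - 0.0005556·V_1 = 0
Determinant D = (0.0009214)(0.04601) - (-0.0005556)(-0.0005556) = 0.00004209
V_1 = [(0.003488)(0.04601) - (-0.0005556)(0)]/D = 3.814 V
V_3 = [(0.0009214)(0) - (0.003488)(-0.0005556)]/D = 0.04605 V
I_R2 = (V_1 - V_2)/R2 = (3.814 - 0)/7500 = 0.0005085 A
P_R2 = I_R2² × R2 = (0.0005085)² × 7500 = 0.001939 W

Final answer: 0.001939 W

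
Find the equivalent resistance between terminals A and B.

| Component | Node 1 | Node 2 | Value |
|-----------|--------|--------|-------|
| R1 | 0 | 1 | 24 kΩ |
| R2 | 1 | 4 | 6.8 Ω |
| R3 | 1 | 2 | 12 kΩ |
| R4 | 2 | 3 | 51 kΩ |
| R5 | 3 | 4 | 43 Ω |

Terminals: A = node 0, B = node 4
Reduce the network between node 0 (A) and node 4 (B) by series/parallel combination:
  Rs1 = R3 + R4 (series, joined only at node 2) = 12000 + 51000 = 63000 Ω
  Rs2 = R5 + Rs1 (series, joined only at node 3) = 43 + 63000 = 63040 Ω
  Rp1 = R2 ‖ Rs2 (parallel, both between nodes 1 and 4) = 1/(1/6.8 + 1/63040) = 6.799 Ω
  Rs3 = R1 + Rp1 (series, joined only at node 1) = 24000 + 6.799 = 24010 Ω
R_eq = 24.01 kΩ

Final answer: 24.01 kΩ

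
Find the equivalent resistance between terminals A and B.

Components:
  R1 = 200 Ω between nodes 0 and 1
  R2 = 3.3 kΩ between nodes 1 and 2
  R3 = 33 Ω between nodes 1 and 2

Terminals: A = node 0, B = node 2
Reduce the network between node 0 (A) and node 2 (B) by series/parallel combination:
  Rp1 = R2 ‖ R3 (parallel, both between nodes 1 and 2) = 1/(1/3300 + 1/33) = 32.67 Ω
  Rs1 = R1 + Rp1 (series, joined only at node 1) = 200 + 32.67 = 232.7 Ω
R_eq = 232.7 Ω

Final answer: 232.7 Ω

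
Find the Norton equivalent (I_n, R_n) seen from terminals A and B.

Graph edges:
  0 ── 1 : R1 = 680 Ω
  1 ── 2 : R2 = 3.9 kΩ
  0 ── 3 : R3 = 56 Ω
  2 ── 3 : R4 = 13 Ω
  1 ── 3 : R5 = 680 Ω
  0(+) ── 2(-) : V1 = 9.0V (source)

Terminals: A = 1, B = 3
Find the Thévenin equivalent first; then I_n = V_th/R_th and R_n = R_th.
Step 1 — V_th is the open-circuit voltage V_A - V_B (nothing connected across the terminals).
Nodal analysis, taking node 2 as the 0 V reference.
Source V1 fixes V_0 = 9 V.
KCL at each unknown node (sum of currents leaving = 0; resistances in Ω):
  Node 1: (V_1 - 9)/680 + (V_1 - 0)/3900 + (V_1 - V_3)/680 = 0
  Node 3: (V_3 - 9)/56 + (V_3 - 0)/13 + (V_3 - V_1)/680 = 0
Collecting terms (coefficients in siemens):
  0.003198·V_1 - 0.001471·V_3 = 0.01324
  0.09625·V_3 - 0.001471·V_1 = 0.1607
Determinant D = (0.003198)(0.09625) - (-0.001471)(-0.001471) = 0.0003056
V_1 = [(0.01324)(0.09625) - (-0.001471)(0.1607)]/D = 4.942 V
V_3 = [(0.003198)(0.1607) - (0.01324)(-0.001471)]/D = 1.745 V
V_th = V_1 - V_3 = 4.942 - 1.745 = 3.197 V
Step 2 — R_th: zero the source — replace V1 by a short circuit (node 2 merges into node 0) — and find the resistance seen between A (node 1) and B (node 3).
Reduce the network between node 1 (A) and node 3 (B) by series/parallel combination:
  Rp1 = R1 ‖ R2 (parallel, both between nodes 0 and 1) = 1/(1/680 + 1/3900) = 579 Ω
  Rp2 = R3 ‖ R4 (parallel, both between nodes 0 and 3) = 1/(1/56 + 1/13) = 10.55 Ω
  Rs1 = Rp1 + Rp2 (series, joined only at node 0) = 579 + 10.55 = 589.6 Ω
  Rp3 = R5 ‖ Rs1 (parallel, both between nodes 1 and 3) = 1/(1/680 + 1/589.6) = 315.8 Ω
R_th = 315.8 Ω
I_n = V_th/R_th = 3.197/315.8 = 0.01012 A, and R_n = R_th = 315.8 Ω

Final answer: I_n = 0.01012 A, R_n = 315.8 Ω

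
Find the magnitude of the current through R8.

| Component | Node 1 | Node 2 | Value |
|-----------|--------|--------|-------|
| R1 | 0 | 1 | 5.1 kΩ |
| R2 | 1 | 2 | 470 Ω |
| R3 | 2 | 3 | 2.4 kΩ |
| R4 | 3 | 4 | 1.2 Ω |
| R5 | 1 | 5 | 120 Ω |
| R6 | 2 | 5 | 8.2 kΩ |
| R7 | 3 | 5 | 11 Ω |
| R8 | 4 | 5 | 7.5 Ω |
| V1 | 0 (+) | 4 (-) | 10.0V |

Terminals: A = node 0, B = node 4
Nodal analysis, taking node 4 as the 0 V reference.
Source V1 fixes V_0 = 10 V.
KCL at each unknown node (sum of currents leaving = 0; resistances in Ω):
  Node 1: (V_1 - 10)/5100 + (V_1 - V_2)/470 + (V_1 - V_5)/120 = 0
  Node 2: (V_2 - V_1)/470 + (V_2 - V_3)/2400 + (V_2 - V_5)/8200 = 0
  Node 3: (V_3 - V_2)/2400 + (V_3 - 0)/1.2 + (V_3 - V_5)/11 = 0
  Node 5: (V_5 - V_1)/120 + (V_5 - V_2)/8200 + (V_5 - V_3)/11 + (V_5 - 0)/7.5 = 0
Collecting terms (coefficients in siemens):
  0.01066·V_1 - 0.002128·V_2 - 0.008333·V_5 = 0.001961
  0.002666·V_2 - 0.002128·V_1 - 0.0004167·V_3 - 0.000122·V_5 = 0
  0.9247·V_3 - 0.0004167·V_2 - 0.09091·V_5 = 0
  0.2327·V_5 - 0.008333·V_1 - 0.000122·V_2 - 0.09091·V_3 = 0
Solving these 4 simultaneous equations (Gaussian elimination) gives:
  V_1 = 0.227 V, V_2 = 0.1817 V, V_3 = 0.0009259 V, V_5 = 0.008585 V
I_R8 = (V_4 - V_5)/R8 = (0 - 0.008585)/7.5 = -0.001145 A
|I_R8| = 0.001145 A

Final answer: |I_R8| = 0.001145 A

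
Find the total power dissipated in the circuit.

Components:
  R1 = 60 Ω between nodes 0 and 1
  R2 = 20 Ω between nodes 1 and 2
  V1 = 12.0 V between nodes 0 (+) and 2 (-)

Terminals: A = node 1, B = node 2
Nodal analysis, taking node 2 as the 0 V reference.
Source V1 fixes V_0 = 12 V.
KCL at each unknown node (sum of currents leaving = 0; resistances in Ω):
  Node 1: (V_1 - 12)/60 + (V_1 - 0)/20 = 0
Collecting terms: 0.06667 × V_1 = 0.2  =>  V_1 = 3 V
Power in each resistor, P = (ΔV)²/R:
  P_R1 = (12 - 3)²/60 = 1.35 W
  P_R2 = (3 - 0)²/20 = 0.45 W
P_total = P_R1 + P_R2 = 1.8 W

Final answer: 1.8 W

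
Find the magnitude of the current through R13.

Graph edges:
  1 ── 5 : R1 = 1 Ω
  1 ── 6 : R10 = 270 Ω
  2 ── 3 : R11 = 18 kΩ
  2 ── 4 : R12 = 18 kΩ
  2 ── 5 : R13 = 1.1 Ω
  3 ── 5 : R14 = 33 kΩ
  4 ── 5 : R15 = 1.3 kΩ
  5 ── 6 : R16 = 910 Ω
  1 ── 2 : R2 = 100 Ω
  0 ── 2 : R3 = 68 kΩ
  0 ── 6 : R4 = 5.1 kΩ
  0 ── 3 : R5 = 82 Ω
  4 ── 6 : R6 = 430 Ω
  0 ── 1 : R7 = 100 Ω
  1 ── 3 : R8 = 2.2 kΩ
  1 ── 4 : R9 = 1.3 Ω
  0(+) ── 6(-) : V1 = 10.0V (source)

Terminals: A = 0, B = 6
Nodal analysis, taking node 6 as the 0 V reference.
Source V1 fixes V_0 = 10 V.
KCL at each unknown node (sum of currents leaving = 0; resistances in Ω):
  Node 1: (V_1 - V_5)/1 + (V_1 - V_2)/100 + (V_1 - 10)/100 + (V_1 - V_3)/2200 + (V_1 - V_4)/1.3 + (V_1 - 0)/270 = 0
  Node 2: (V_2 - V_1)/100 + (V_2 - 10)/68000 + (V_2 - V_3)/18000 + (V_2 - V_4)/18000 + (V_2 - V_5)/1.1 = 0
  Node 3: (V_3 - 10)/82 + (V_3 - V_1)/2200 + (V_3 - V_2)/18000 + (V_3 - V_5)/33000 = 0
  Node 4: (V_4 - 0)/430 + (V_4 - V_1)/1.3 + (V_4 - V_2)/18000 + (V_4 - V_5)/1300 = 0
  Node 5: (V_5 - V_1)/1 + (V_5 - V_2)/1.1 + (V_5 - V_3)/33000 + (V_5 - V_4)/1300 + (V_5 - 0)/910 = 0
Collecting terms (coefficients in siemens):
  1.793·V_1 - 0.01·V_2 - 0.0004545·V_3 - 0.7692·V_4 - 1·V_5 = 0.1
  0.9192·V_2 - 0.01·V_1 - 0.00005556·V_3 - 0.00005556·V_4 - 0.9091·V_5 = 0.0001471
  0.01274·V_3 - 0.0004545·V_1 - 0.00005556·V_2 - 0.0000303·V_5 = 0.122
  0.7724·V_4 - 0.7692·V_1 - 0.00005556·V_2 - 0.0007692·V_5 = 0
  1.911·V_5 - 1·V_1 - 0.9091·V_2 - 0.0000303·V_3 - 0.0007692·V_4 = 0
Solving these 5 simultaneous equations (Gaussian elimination) gives:
  V_1 = 5.967 V, V_2 = 5.961 V, V_3 = 9.829 V, V_4 = 5.949 V
  V_5 = 5.96 V
I_R13 = (V_2 - V_5)/R13 = (5.961 - 5.96)/1.1 = 0.0003311 A
|I_R13| = 0.0003311 A

Final answer: |I_R13| = 0.0003311 A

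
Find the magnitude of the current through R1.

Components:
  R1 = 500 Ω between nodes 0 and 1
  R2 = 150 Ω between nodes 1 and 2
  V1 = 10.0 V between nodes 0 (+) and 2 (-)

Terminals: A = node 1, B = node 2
Nodal analysis, taking node 2 as the 0 V reference.
Source V1 fixes V_0 = 10 V.
KCL at each unknown node (sum of currents leaving = 0; resistances in Ω):
  Node 1: (V_1 - 10)/500 + (V_1 - 0)/150 = 0
Collecting terms: 0.008667 × V_1 = 0.02  =>  V_1 = 2.308 V
I_R1 = (V_0 - V_1)/R1 = (10 - 2.308)/500 = 0.01538 A
|I_R1| = 0.01538 A

Final answer: |I_R1| = 0.01538 A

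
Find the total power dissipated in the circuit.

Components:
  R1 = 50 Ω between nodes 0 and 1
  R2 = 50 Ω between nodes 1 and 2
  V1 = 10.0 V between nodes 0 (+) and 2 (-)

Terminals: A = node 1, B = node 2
Nodal analysis, taking node 2 as the 0 V reference.
Source V1 fixes V_0 = 10 V.
KCL at each unknown node (sum of currents leaving = 0; resistances in Ω):
  Node 1: (V_1 - 10)/50 + (V_1 - 0)/50 = 0
Collecting terms: 0.04 × V_1 = 0.2  =>  V_1 = 5 V
Power in each resistor, P = (ΔV)²/R:
  P_R1 = (10 - 5)²/50 = 0.5 W
  P_R2 = (5 - 0)²/50 = 0.5 W
P_total = P_R1 + P_R2 = 1 W

Final answer: 1 W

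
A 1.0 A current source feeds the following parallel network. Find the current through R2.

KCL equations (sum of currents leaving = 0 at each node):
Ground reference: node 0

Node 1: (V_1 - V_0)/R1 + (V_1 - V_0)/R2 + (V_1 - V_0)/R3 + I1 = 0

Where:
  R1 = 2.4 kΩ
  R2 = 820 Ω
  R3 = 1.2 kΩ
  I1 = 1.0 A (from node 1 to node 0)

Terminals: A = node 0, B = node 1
All resistors sit directly between nodes 0 and 1, so they are in parallel and share one voltage V; the full source current 1 A splits among them.
1/R_par = 1/2400 + 1/820 + 1/1200 = 0.00247 S  =>  R_par = 404.9 Ω
V = I × R_par = 1 × 404.9 = 404.9 V
I_R2 = V/R2 = 404.9/820 = 0.4938 A

Final answer: 0.4938 A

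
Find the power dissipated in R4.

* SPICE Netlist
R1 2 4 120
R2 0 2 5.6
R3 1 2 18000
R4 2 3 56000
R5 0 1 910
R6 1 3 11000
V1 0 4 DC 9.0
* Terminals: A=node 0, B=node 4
Nodal analysis, taking node 4 as the 0 V reference.
Source V1 fixes V_0 = 9 V.
KCL at each unknown node (sum of currents leaving = 0; resistances in Ω):
  Node 1: (V_1 - V_2)/18000 + (V_1 - 9)/910 + (V_1 - V_3)/11000 = 0
  Node 2: (V_2 - 0)/120 + (V_2 - 9)/5.6 + (V_2 - V_1)/18000 + (V_2 - V_3)/56000 = 0
  Node 3: (V_3 - V_2)/56000 + (V_3 - V_1)/11000 = 0
Collecting terms (coefficients in siemens):
  0.001245·V_1 - 0.00005556·V_2 - 0.00009091·V_3 = 0.00989
  0.187·V_2 - 0.00005556·V_1 - 0.00001786·V_3 = 1.607
  0.0001088·V_3 - 0.00009091·V_1 - 0.00001786·V_2 = 0
Solving these 3 simultaneous equations (Gaussian elimination) gives:
  V_1 = 8.976 V, V_2 = 8.599 V, V_3 = 8.914 V
I_R4 = (V_2 - V_3)/R4 = (8.599 - 8.914)/56000 = -0.000005626 A
P_R4 = I_R4² × R4 = (-0.000005626)² × 56000 = 0.000001773 W

Final answer: 1.773e-06 W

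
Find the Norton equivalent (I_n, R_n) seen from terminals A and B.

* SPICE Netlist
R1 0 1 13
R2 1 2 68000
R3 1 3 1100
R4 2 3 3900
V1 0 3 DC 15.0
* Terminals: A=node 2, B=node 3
Find the Thévenin equivalent first; then I_n = V_th/R_th and R_n = R_th.
Step 1 — V_th is the open-circuit voltage V_A - V_B (nothing connected across the terminals).
Nodal analysis, taking node 3 as the 0 V reference.
Source V1 fixes V_0 = 15 V.
KCL at each unknown node (sum of currents leaving = 0; resistances in Ω):
  Node 1: (V_1 - 15)/13 + (V_1 - V_2)/68000 + (V_1 - 0)/1100 = 0
  Node 2: (V_2 - V_1)/68000 + (V_2 - 0)/3900 = 0
Collecting terms (coefficients in siemens):
  0.07785·V_1 - 0.00001471·V_2 = 1.154
  0.0002711·V_2 - 0.00001471·V_1 = 0
Determinant D = (0.07785)(0.0002711) - (-0.00001471)(-0.00001471) = 0.00002111
V_1 = [(1.154)(0.0002711) - (-0.00001471)(0)]/D = 14.82 V
V_2 = [(0.07785)(0) - (1.154)(-0.00001471)]/D = 0.804 V
V_th = V_2 - V_3 = 0.804 - 0 = 0.804 V
Step 2 — R_th: zero the source — replace V1 by a short circuit (node 3 merges into node 0) — and find the resistance seen between A (node 2) and B (node 0).
Reduce the network between node 2 (A) and node 0 (B) by series/parallel combination:
  Rp1 = R1 ‖ R3 (parallel, both between nodes 0 and 1) = 1/(1/13 + 1/1100) = 12.85 Ω
  Rs1 = R2 + Rp1 (series, joined only at node 1) = 68000 + 12.85 = 68010 Ω
  Rp2 = R4 ‖ Rs1 (parallel, both between nodes 0 and 2) = 1/(1/3900 + 1/68010) = 3688 Ω
R_th = 3.688 kΩ
I_n = V_th/R_th = 0.804/3688 = 0.000218 A, and R_n = R_th = 3.688 kΩ

Final answer: I_n = 0.000218 A, R_n = 3.688 kΩ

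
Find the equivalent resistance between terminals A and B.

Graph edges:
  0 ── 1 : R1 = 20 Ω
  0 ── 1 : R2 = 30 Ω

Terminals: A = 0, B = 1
Reduce the network between node 0 (A) and node 1 (B) by series/parallel combination:
  Rp1 = R1 ‖ R2 (parallel, both between nodes 0 and 1) = 1/(1/20 + 1/30) = 12 Ω
R_eq = 12 Ω

Final answer: 12 Ω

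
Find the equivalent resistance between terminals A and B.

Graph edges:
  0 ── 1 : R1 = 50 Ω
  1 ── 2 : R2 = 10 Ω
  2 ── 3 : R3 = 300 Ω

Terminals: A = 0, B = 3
Reduce the network between node 0 (A) and node 3 (B) by series/parallel combination:
  Rs1 = R1 + R2 (series, joined only at node 1) = 50 + 10 = 60 Ω
  Rs2 = R3 + Rs1 (series, joined only at node 2) = 300 + 60 = 360 Ω
R_eq = 360 Ω

Final answer: 360 Ω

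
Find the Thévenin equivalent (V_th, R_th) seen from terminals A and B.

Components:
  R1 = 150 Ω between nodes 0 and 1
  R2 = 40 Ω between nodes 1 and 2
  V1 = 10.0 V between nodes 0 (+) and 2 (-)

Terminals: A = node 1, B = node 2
Step 1 — V_th is the open-circuit voltage V_A - V_B (nothing connected across the terminals).
Nodal analysis, taking node 2 as the 0 V reference.
Source V1 fixes V_0 = 10 V.
KCL at each unknown node (sum of currents leaving = 0; resistances in Ω):
  Node 1: (V_1 - 10)/150 + (V_1 - 0)/40 = 0
Collecting terms: 0.03167 × V_1 = 0.06667  =>  V_1 = 2.105 V
V_th = V_1 - V_2 = 2.105 - 0 = 2.105 V
Step 2 — R_th: zero the source — replace V1 by a short circuit (node 2 merges into node 0) — and find the resistance seen between A (node 1) and B (node 0).
Reduce the network between node 1 (A) and node 0 (B) by series/parallel combination:
  Rp1 = R1 ‖ R2 (parallel, both between nodes 0 and 1) = 1/(1/150 + 1/40) = 31.58 Ω
R_th = 31.58 Ω

Final answer: V_th = 2.105 V, R_th = 31.58 Ω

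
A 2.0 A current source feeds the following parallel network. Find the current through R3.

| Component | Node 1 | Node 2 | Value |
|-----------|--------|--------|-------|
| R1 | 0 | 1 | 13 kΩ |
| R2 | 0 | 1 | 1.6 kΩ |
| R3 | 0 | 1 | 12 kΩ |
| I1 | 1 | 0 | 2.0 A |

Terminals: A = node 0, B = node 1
All resistors sit directly between nodes 0 and 1, so they are in parallel and share one voltage V; the full source current 2 A splits among them.
1/R_par = 1/13000 + 1/1600 + 1/12000 = 0.0007853 S  =>  R_par = 1273 Ω
V = I × R_par = 2 × 1273 = 2547 V
I_R3 = V/R3 = 2547/12000 = 0.2122 A

Final answer: 0.2122 A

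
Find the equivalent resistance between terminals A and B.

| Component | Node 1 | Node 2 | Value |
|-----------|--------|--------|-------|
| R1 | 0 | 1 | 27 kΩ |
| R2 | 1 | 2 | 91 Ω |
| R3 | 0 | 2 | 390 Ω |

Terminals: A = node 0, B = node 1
Reduce the network between node 0 (A) and node 1 (B) by series/parallel combination:
  Rs1 = R3 + R2 (series, joined only at node 2) = 390 + 91 = 481 Ω
  Rp1 = R1 ‖ Rs1 (parallel, both between nodes 0 and 1) = 1/(1/27000 + 1/481) = 472.6 Ω
R_eq = 472.6 Ω

Final answer: 472.6 Ω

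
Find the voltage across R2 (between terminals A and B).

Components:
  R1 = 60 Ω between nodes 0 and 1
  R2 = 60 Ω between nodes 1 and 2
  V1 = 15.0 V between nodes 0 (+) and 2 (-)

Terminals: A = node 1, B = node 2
R1 and R2 are in series across V1 (node 0 → node 1 → node 2), and the output A–B is taken across R2, so this is a voltage divider.
Series current: I = V1/(R1 + R2) = 15/(60 + 60) = 15/120 = 0.125 A
V_R2 = I × R2 = V1 × R2/(R1 + R2) = 15 × 60/120 = 7.5 V

Final answer: 7.5 V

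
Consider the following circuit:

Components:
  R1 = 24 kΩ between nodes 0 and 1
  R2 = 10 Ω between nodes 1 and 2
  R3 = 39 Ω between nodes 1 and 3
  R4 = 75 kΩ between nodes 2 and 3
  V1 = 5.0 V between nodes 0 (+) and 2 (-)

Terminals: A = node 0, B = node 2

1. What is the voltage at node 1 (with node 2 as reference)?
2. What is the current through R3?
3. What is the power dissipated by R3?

Nodal analysis, taking node 2 as the 0 V reference.
Source V1 fixes V_0 = 5 V.
KCL at each unknown node (sum of currents leaving = 0; resistances in Ω):
  Node 1: (V_1 - 5)/24000 + (V_1 - 0)/10 + (V_1 - V_3)/39 = 0
  Node 3: (V_3 - V_1)/39 + (V_3 - 0)/75000 = 0
Collecting terms (coefficients in siemens):
  0.1257·V_1 - 0.02564·V_3 = 0.0002083
  0.02565·V_3 - 0.02564·V_1 = 0
Determinant D = (0.1257)(0.02565) - (-0.02564)(-0.02564) = 0.002567
V_1 = [(0.0002083)(0.02565) - (-0.02564)(0)]/D = 0.002082 V
V_3 = [(0.1257)(0) - (0.0002083)(-0.02564)]/D = 0.002081 V
Part 1:
  Read off the nodal solution: V_1 = 0.002082 V
Part 2:
  I_R3 = (V_1 - V_3)/R3 = (0.002082 - 0.002081)/39 = 0.00000002775 A
  Magnitude: I_R3 = 0.00000002775 A
Part 3:
  I_R3 = (V_1 - V_3)/R3 = (0.002082 - 0.002081)/39 = 0.00000002775 A
  P_R3 = I_R3² × R3 = (0.00000002775)² × 39 = 0.00000000000003003 W

Final answers:
1. V_1 = 0.002082 V
2. I_R3 = 2.775e-08 A
3. P_R3 = 3.003e-14 W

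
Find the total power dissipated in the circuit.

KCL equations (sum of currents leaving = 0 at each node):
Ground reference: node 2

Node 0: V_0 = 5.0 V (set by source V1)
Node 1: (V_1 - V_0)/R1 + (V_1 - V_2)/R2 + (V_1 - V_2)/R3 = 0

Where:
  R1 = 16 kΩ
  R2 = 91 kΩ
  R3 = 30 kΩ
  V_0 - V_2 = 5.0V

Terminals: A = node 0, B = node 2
Nodal analysis, taking node 2 as the 0 V reference.
Source V1 fixes V_0 = 5 V.
KCL at each unknown node (sum of currents leaving = 0; resistances in Ω):
  Node 1: (V_1 - 5)/16000 + (V_1 - 0)/91000 + (V_1 - 0)/30000 = 0
Collecting terms: 0.0001068 × V_1 = 0.0003125  =>  V_1 = 2.925 V
Power in each resistor, P = (ΔV)²/R:
  P_R1 = (5 - 2.925)²/16000 = 0.000269 W
  P_R2 = (2.925 - 0)²/91000 = 0.00009404 W
  P_R3 = (2.925 - 0)²/30000 = 0.0002853 W
P_total = P_R1 + P_R2 + P_R3 = 0.0006483 W

Final answer: 0.0006483 W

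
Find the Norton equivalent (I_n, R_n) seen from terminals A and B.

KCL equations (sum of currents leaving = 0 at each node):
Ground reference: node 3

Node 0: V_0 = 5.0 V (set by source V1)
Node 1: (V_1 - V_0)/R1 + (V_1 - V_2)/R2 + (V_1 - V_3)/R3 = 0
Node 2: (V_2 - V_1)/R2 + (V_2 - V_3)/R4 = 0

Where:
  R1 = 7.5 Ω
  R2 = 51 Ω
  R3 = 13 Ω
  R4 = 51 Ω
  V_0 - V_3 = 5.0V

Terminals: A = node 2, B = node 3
Find the Thévenin equivalent first; then I_n = V_th/R_th and R_n = R_th.
Step 1 — V_th is the open-circuit voltage V_A - V_B (nothing connected across the terminals).
Nodal analysis, taking node 3 as the 0 V reference.
Source V1 fixes V_0 = 5 V.
KCL at each unknown node (sum of currents leaving = 0; resistances in Ω):
  Node 1: (V_1 - 5)/7.5 + (V_1 - V_2)/51 + (V_1 - 0)/13 = 0
  Node 2: (V_2 - V_1)/51 + (V_2 - 0)/51 = 0
Collecting terms (coefficients in siemens):
  0.2299·V_1 - 0.01961·V_2 = 0.6667
  0.03922·V_2 - 0.01961·V_1 = 0
Determinant D = (0.2299)(0.03922) - (-0.01961)(-0.01961) = 0.00863
V_1 = [(0.6667)(0.03922) - (-0.01961)(0)]/D = 3.029 V
V_2 = [(0.2299)(0) - (0.6667)(-0.01961)]/D = 1.515 V
V_th = V_2 - V_3 = 1.515 - 0 = 1.515 V
Step 2 — R_th: zero the source — replace V1 by a short circuit (node 3 merges into node 0) — and find the resistance seen between A (node 2) and B (node 0).
Reduce the network between node 2 (A) and node 0 (B) by series/parallel combination:
  Rp1 = R1 ‖ R3 (parallel, both between nodes 0 and 1) = 1/(1/7.5 + 1/13) = 4.756 Ω
  Rs1 = R2 + Rp1 (series, joined only at node 1) = 51 + 4.756 = 55.76 Ω
  Rp2 = R4 ‖ Rs1 (parallel, both between nodes 0 and 2) = 1/(1/51 + 1/55.76) = 26.64 Ω
R_th = 26.64 Ω
I_n = V_th/R_th = 1.515/26.64 = 0.05687 A, and R_n = R_th = 26.64 Ω

Final answer: I_n = 0.05687 A, R_n = 26.64 Ω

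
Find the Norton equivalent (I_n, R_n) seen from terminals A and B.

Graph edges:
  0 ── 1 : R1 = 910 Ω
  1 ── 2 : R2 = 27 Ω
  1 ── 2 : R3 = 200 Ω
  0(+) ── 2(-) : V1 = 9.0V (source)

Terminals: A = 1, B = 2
Find the Thévenin equivalent first; then I_n = V_th/R_th and R_n = R_th.
Step 1 — V_th is the open-circuit voltage V_A - V_B (nothing connected across the terminals).
Nodal analysis, taking node 2 as the 0 V reference.
Source V1 fixes V_0 = 9 V.
KCL at each unknown node (sum of currents leaving = 0; resistances in Ω):
  Node 1: (V_1 - 9)/910 + (V_1 - 0)/27 + (V_1 - 0)/200 = 0
Collecting terms: 0.04314 × V_1 = 0.00989  =>  V_1 = 0.2293 V
V_th = V_1 - V_2 = 0.2293 - 0 = 0.2293 V
Step 2 — R_th: zero the source — replace V1 by a short circuit (node 2 merges into node 0) — and find the resistance seen between A (node 1) and B (node 0).
Reduce the network between node 1 (A) and node 0 (B) by series/parallel combination:
  Rp1 = R1 ‖ R2 ‖ R3 (parallel, all between nodes 0 and 1) = 1/(1/910 + 1/27 + 1/200) = 23.18 Ω
R_th = 23.18 Ω
I_n = V_th/R_th = 0.2293/23.18 = 0.00989 A, and R_n = R_th = 23.18 Ω

Final answer: I_n = 0.00989 A, R_n = 23.18 Ω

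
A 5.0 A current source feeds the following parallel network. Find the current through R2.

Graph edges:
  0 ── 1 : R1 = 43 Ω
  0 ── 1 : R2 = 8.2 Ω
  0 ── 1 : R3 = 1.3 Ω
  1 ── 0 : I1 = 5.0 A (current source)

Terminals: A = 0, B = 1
All resistors sit directly between nodes 0 and 1, so they are in parallel and share one voltage V; the full source current 5 A splits among them.
1/R_par = 1/43 + 1/8.2 + 1/1.3 = 0.9144 S  =>  R_par = 1.094 Ω
V = I × R_par = 5 × 1.094 = 5.468 V
I_R2 = V/R2 = 5.468/8.2 = 0.6668 A

Final answer: 0.6668 A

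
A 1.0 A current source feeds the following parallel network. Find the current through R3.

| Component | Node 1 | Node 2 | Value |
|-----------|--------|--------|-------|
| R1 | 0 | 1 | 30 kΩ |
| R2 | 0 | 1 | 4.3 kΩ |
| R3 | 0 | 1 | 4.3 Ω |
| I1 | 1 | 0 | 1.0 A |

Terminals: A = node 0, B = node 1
All resistors sit directly between nodes 0 and 1, so they are in parallel and share one voltage V; the full source current 1 A splits among them.
1/R_par = 1/30000 + 1/4300 + 1/4.3 = 0.2328 S  =>  R_par = 4.295 Ω
V = I × R_par = 1 × 4.295 = 4.295 V
I_R3 = V/R3 = 4.295/4.3 = 0.9989 A

Final answer: 0.9989 A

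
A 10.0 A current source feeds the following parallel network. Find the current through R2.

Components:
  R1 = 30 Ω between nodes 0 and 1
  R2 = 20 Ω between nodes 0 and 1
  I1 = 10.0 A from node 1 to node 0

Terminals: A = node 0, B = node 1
All resistors sit directly between nodes 0 and 1, so they are in parallel and share one voltage V; the full source current 10 A splits among them.
1/R_par = 1/30 + 1/20 = 0.08333 S  =>  R_par = 12 Ω
V = I × R_par = 10 × 12 = 120 V
I_R2 = V/R2 = 120/20 = 6 A

Final answer: 6 A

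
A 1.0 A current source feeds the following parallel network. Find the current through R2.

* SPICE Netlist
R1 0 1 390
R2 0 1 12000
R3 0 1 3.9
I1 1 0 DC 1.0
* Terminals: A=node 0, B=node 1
All resistors sit directly between nodes 0 and 1, so they are in parallel and share one voltage V; the full source current 1 A splits among them.
1/R_par = 1/390 + 1/12000 + 1/3.9 = 0.2591 S  =>  R_par = 3.86 Ω
V = I × R_par = 1 × 3.86 = 3.86 V
I_R2 = V/R2 = 3.86/12000 = 0.0003217 A

Final answer: 0.0003217 A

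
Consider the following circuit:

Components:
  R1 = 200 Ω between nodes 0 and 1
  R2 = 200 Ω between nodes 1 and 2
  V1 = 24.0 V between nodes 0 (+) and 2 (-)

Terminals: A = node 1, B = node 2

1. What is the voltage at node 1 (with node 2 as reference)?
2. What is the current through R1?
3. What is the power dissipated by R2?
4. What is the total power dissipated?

Nodal analysis, taking node 2 as the 0 V reference.
Source V1 fixes V_0 = 24 V.
KCL at each unknown node (sum of currents leaving = 0; resistances in Ω):
  Node 1: (V_1 - 24)/200 + (V_1 - 0)/200 = 0
Collecting terms: 0.01 × V_1 = 0.12  =>  V_1 = 12 V
Part 1:
  Read off the nodal solution: V_1 = 12 V
Part 2:
  I_R1 = (V_0 - V_1)/R1 = (24 - 12)/200 = 0.06 A
  Magnitude: I_R1 = 0.06 A
Part 3:
  I_R2 = (V_1 - V_2)/R2 = (12 - 0)/200 = 0.06 A
  P_R2 = I_R2² × R2 = (0.06)² × 200 = 0.72 W
Part 4:
  Power in each resistor, P = (ΔV)²/R:
    P_R1 = (24 - 12)²/200 = 0.72 W
    P_R2 = (12 - 0)²/200 = 0.72 W
  P_total = P_R1 + P_R2 = 1.44 W

Final answers:
1. V_1 = 12 V
2. I_R1 = 0.06 A
3. P_R2 = 0.72 W
4. P_total = 1.44 W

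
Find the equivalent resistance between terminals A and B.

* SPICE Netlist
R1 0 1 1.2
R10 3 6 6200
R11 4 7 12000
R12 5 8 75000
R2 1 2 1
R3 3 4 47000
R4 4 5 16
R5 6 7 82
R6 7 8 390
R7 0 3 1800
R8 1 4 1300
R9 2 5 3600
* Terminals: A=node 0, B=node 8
The network is not a plain series/parallel combination. Inject a 1 A test current into terminal A (node 0) and return it from terminal B (node 8); then R_eq = V_A / (1 A).
Nodal analysis, taking node 8 as the 0 V reference.
Current source I_test pushes 1 A into node 0 and draws it out of node 8.
KCL at each unknown node (sum of currents leaving = 0; resistances in Ω):
  Node 0: (V_0 - V_1)/1.2 + (V_0 - V_3)/1800 - 1 = 0
  Node 1: (V_1 - V_0)/1.2 + (V_1 - V_2)/1 + (V_1 - V_4)/1300 = 0
  Node 2: (V_2 - V_1)/1 + (V_2 - V_5)/3600 = 0
  Node 3: (V_3 - V_0)/1800 + (V_3 - V_4)/47000 + (V_3 - V_6)/6200 = 0
  Node 4: (V_4 - V_1)/1300 + (V_4 - V_3)/47000 + (V_4 - V_5)/16 + (V_4 - V_7)/12000 = 0
  Node 5: (V_5 - V_2)/3600 + (V_5 - V_4)/16 + (V_5 - 0)/75000 = 0
  Node 6: (V_6 - V_3)/6200 + (V_6 - V_7)/82 = 0
  Node 7: (V_7 - V_4)/12000 + (V_7 - V_6)/82 + (V_7 - 0)/390 = 0
Collecting terms (coefficients in siemens):
  0.8339·V_0 - 0.8333·V_1 - 0.0005556·V_3 = 1
  1.834·V_1 - 0.8333·V_0 - 1·V_2 - 0.0007692·V_4 = 0
  1·V_2 - 1·V_1 - 0.0002778·V_5 = 0
  0.0007381·V_3 - 0.0005556·V_0 - 0.00002128·V_4 - 0.0001613·V_6 = 0
  0.06337·V_4 - 0.0007692·V_1 - 0.00002128·V_3 - 0.0625·V_5 - 0.00008333·V_7 = 0
  0.06279·V_5 - 0.0002778·V_2 - 0.0625·V_4 = 0
  0.01236·V_6 - 0.0001613·V_3 - 0.0122·V_7 = 0
  0.01484·V_7 - 0.00008333·V_4 - 0.0122·V_6 = 0
Solving these 8 simultaneous equations (Gaussian elimination) gives:
  V_0 = 5049 V, V_1 = 5048 V, V_2 = 5048 V, V_3 = 4024 V
  V_4 = 4636 V, V_5 = 4637 V, V_6 = 413.6 V, V_7 = 365.9 V
R_eq = V_0 / 1 A = 5049 Ω = 5.049 kΩ

Final answer: 5.049 kΩ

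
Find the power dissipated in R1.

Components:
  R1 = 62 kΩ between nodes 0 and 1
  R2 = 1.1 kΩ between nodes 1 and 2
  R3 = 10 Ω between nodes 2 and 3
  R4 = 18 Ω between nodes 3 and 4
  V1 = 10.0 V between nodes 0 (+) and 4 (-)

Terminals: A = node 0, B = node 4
Nodal analysis, taking node 4 as the 0 V reference.
Source V1 fixes V_0 = 10 V.
KCL at each unknown node (sum of currents leaving = 0; resistances in Ω):
  Node 1: (V_1 - 10)/62000 + (V_1 - V_2)/1100 = 0
  Node 2: (V_2 - V_1)/1100 + (V_2 - V_3)/10 = 0
  Node 3: (V_3 - V_2)/10 + (V_3 - 0)/18 = 0
Collecting terms (coefficients in siemens):
  0.0009252·V_1 - 0.0009091·V_2 = 0.0001613
  0.1009·V_2 - 0.0009091·V_1 - 0.1·V_3 = 0
  0.1556·V_3 - 0.1·V_2 = 0
Solving these 3 simultaneous equations (Gaussian elimination) gives:
  V_1 = 0.1787 V, V_2 = 0.004435 V, V_3 = 0.002851 V
I_R1 = (V_0 - V_1)/R1 = (10 - 0.1787)/62000 = 0.0001584 A
P_R1 = I_R1² × R1 = (0.0001584)² × 62000 = 0.001556 W

Final answer: 0.001556 W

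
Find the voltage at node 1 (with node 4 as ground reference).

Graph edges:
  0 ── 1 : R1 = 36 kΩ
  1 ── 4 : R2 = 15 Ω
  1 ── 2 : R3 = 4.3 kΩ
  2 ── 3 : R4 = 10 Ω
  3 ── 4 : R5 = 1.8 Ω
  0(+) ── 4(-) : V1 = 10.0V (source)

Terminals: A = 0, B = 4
Nodal analysis, taking node 4 as the 0 V reference.
Source V1 fixes V_0 = 10 V.
KCL at each unknown node (sum of currents leaving = 0; resistances in Ω):
  Node 1: (V_1 - 10)/36000 + (V_1 - 0)/15 + (V_1 - V_2)/4300 = 0
  Node 2: (V_2 - V_1)/4300 + (V_2 - V_3)/10 = 0
  Node 3: (V_3 - V_2)/10 + (V_3 - 0)/1.8 = 0
Collecting terms (coefficients in siemens):
  0.06693·V_1 - 0.0002326·V_2 = 0.0002778
  0.1002·V_2 - 0.0002326·V_1 - 0.1·V_3 = 0
  0.6556·V_3 - 0.1·V_2 = 0
Solving these 3 simultaneous equations (Gaussian elimination) gives:
  V_1 = 0.00415 V, V_2 = 0.00001136 V, V_3 = 0.000001733 V
The requested potential is V_1 = 0.00415 V.

Final answer: V_1 = 0.00415 V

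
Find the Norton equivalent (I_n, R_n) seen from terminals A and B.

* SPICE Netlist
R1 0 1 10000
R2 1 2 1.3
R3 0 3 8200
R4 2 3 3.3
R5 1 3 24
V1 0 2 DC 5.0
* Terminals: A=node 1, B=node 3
Find the Thévenin equivalent first; then I_n = V_th/R_th and R_n = R_th.
Step 1 — V_th is the open-circuit voltage V_A - V_B (nothing connected across the terminals).
Nodal analysis, taking node 2 as the 0 V reference.
Source V1 fixes V_0 = 5 V.
KCL at each unknown node (sum of currents leaving = 0; resistances in Ω):
  Node 1: (V_1 - 5)/10000 + (V_1 - 0)/1.3 + (V_1 - V_3)/24 = 0
  Node 3: (V_3 - 5)/8200 + (V_3 - 0)/3.3 + (V_3 - V_1)/24 = 0
Collecting terms (coefficients in siemens):
  0.811·V_1 - 0.04167·V_3 = 0.0005
  0.3448·V_3 - 0.04167·V_1 = 0.0006098
Determinant D = (0.811)(0.3448) - (-0.04167)(-0.04167) = 0.2779
V_1 = [(0.0005)(0.3448) - (-0.04167)(0.0006098)]/D = 0.0007118 V
V_3 = [(0.811)(0.0006098) - (0.0005)(-0.04167)]/D = 0.001854 V
V_th = V_1 - V_3 = 0.0007118 - 0.001854 = -0.001143 V
Step 2 — R_th: zero the source — replace V1 by a short circuit (node 2 merges into node 0) — and find the resistance seen between A (node 1) and B (node 3).
Reduce the network between node 1 (A) and node 3 (B) by series/parallel combination:
  Rp1 = R1 ‖ R2 (parallel, both between nodes 0 and 1) = 1/(1/10000 + 1/1.3) = 1.3 Ω
  Rp2 = R3 ‖ R4 (parallel, both between nodes 0 and 3) = 1/(1/8200 + 1/3.3) = 3.299 Ω
  Rs1 = Rp1 + Rp2 (series, joined only at node 0) = 1.3 + 3.299 = 4.599 Ω
  Rp3 = R5 ‖ Rs1 (parallel, both between nodes 1 and 3) = 1/(1/24 + 1/4.599) = 3.859 Ω
R_th = 3.859 Ω
I_n = V_th/R_th = -0.001143/3.859 = -0.0002961 A, and R_n = R_th = 3.859 Ω

Final answer: I_n = -0.0002961 A, R_n = 3.859 Ω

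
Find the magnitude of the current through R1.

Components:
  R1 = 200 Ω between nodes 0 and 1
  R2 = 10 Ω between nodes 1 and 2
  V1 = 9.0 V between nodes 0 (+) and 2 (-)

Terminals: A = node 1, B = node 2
Nodal analysis, taking node 2 as the 0 V reference.
Source V1 fixes V_0 = 9 V.
KCL at each unknown node (sum of currents leaving = 0; resistances in Ω):
  Node 1: (V_1 - 9)/200 + (V_1 - 0)/10 = 0
Collecting terms: 0.105 × V_1 = 0.045  =>  V_1 = 0.4286 V
I_R1 = (V_0 - V_1)/R1 = (9 - 0.4286)/200 = 0.04286 A
|I_R1| = 0.04286 A

Final answer: |I_R1| = 0.04286 A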